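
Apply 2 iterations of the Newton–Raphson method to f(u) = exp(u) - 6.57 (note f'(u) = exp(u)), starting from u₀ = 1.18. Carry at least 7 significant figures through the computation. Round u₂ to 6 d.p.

Newton update: u ← u − f(u)/f'(u).
u_0 = 1.180000: f = -3.315626, f' = 3.254374 → u_1 = 1.180000 - (-3.315626)/(3.254374) = 2.198821
u_1 = 2.198821: f = 2.444382, f' = 9.014382 → u_2 = 2.198821 - (2.444382)/(9.014382) = 1.927657

1.927657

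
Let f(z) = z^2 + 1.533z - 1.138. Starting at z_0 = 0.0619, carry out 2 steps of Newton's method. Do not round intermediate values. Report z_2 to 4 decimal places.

0.5540

Newton update: z ← z − f(z)/f'(z).
f'(z) = 2z + 1.533
z_0 = 0.061900: f = -1.039276, f' = 1.656800 → z_1 = 0.061900 - (-1.039276)/(1.656800) = 0.689179
z_1 = 0.689179: f = 0.393479, f' = 2.911358 → z_2 = 0.689179 - (0.393479)/(2.911358) = 0.554026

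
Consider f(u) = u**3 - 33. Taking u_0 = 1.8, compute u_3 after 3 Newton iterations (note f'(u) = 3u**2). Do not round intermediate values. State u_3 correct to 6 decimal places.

u_0 = 1.800000: f = -27.168000, f' = 9.720000 → u_1 = 1.800000 - (-27.168000)/(9.720000) = 4.595062
u_1 = 4.595062: f = 64.022855, f' = 63.343777 → u_2 = 4.595062 - (64.022855)/(63.343777) = 3.584341
u_2 = 3.584341: f = 13.049831, f' = 38.542506 → u_3 = 3.584341 - (13.049831)/(38.542506) = 3.245758

3.245758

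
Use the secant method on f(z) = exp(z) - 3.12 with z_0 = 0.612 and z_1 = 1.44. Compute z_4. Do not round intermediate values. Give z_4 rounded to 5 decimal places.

f(z_0) = -1.275884, f(z_1) = 1.100696
z_2 = 1.440000 - (1.100696)·(1.440000 - 0.612000)/(1.100696 - (-1.275884)) = 1.056518; f(z_2) = -0.243663
z_3 = 1.056518 - (-0.243663)·(1.056518 - 1.440000)/(-0.243663 - (1.100696)) = 1.126023; f(z_3) = -0.036630
z_4 = 1.126023 - (-0.036630)·(1.126023 - 1.056518)/(-0.036630 - (-0.243663)) = 1.138321; f(z_4) = 0.001522

1.13832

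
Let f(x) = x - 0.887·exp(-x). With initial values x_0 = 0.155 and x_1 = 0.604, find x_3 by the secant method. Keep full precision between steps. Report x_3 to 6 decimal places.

0.524739

f(x_0) = -0.604640, f(x_1) = 0.119147
x_2 = 0.604000 - (0.119147)·(0.604000 - 0.155000)/(0.119147 - (-0.604640)) = 0.530087; f(x_2) = 0.008040
x_3 = 0.530087 - (0.008040)·(0.530087 - 0.604000)/(0.008040 - (0.119147)) = 0.524739; f(x_3) = -0.000108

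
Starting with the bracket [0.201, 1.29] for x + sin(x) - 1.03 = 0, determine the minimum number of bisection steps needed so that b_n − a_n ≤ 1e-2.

Initial width b − a = 1.29 − 0.201 = 1.089000.
After n steps the width is (b−a)/2^n; need (b−a)/2^n ≤ 1e-2.
So n ≥ log₂(1.089000/1e-2) = log₂(108.9000) ≈ 6.7669.
Hence n = 7.

7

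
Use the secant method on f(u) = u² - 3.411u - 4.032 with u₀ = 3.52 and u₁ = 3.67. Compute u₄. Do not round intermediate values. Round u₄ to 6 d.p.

4.339473

f(u_0) = -3.648320, f(u_1) = -3.081470
u_2 = 3.670000 - (-3.081470)·(3.670000 - 3.520000)/(-3.081470 - (-3.648320)) = 4.485419; f(u_2) = 0.787222
u_3 = 4.485419 - (0.787222)·(4.485419 - 3.670000)/(0.787222 - (-3.081470)) = 4.319494; f(u_3) = -0.107768
u_4 = 4.319494 - (-0.107768)·(4.319494 - 4.485419)/(-0.107768 - (0.787222)) = 4.339473; f(u_4) = -0.002916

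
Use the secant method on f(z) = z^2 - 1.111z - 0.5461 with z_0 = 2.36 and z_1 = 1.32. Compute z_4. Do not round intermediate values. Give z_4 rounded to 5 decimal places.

Secant update: z_(k+1) = z_k − f(z_k)·(z_k − z_(k-1))/(f(z_k) − f(z_(k-1))).
f(z_0) = 2.401540, f(z_1) = -0.270220
z_2 = 1.320000 - (-0.270220)·(1.320000 - 2.360000)/(-0.270220 - (2.401540)) = 1.425185; f(z_2) = -0.098328
z_3 = 1.425185 - (-0.098328)·(1.425185 - 1.320000)/(-0.098328 - (-0.270220)) = 1.485355; f(z_3) = 0.009949
z_4 = 1.485355 - (0.009949)·(1.485355 - 1.425185)/(0.009949 - (-0.098328)) = 1.479826; f(z_4) = -0.000302

1.47983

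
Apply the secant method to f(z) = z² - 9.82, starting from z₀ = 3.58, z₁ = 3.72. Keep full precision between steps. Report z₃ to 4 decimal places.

3.1367

Secant update: z_(k+1) = z_k − f(z_k)·(z_k − z_(k-1))/(f(z_k) − f(z_(k-1))).
f(z_0) = 2.996400, f(z_1) = 4.018400
z_2 = 3.720000 - (4.018400)·(3.720000 - 3.580000)/(4.018400 - (2.996400)) = 3.169534; f(z_2) = 0.225947
z_3 = 3.169534 - (0.225947)·(3.169534 - 3.720000)/(0.225947 - (4.018400)) = 3.136739; f(z_3) = 0.019128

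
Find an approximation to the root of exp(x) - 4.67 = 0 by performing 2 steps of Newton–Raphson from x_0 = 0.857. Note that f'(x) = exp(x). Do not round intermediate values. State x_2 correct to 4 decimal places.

Newton update: x ← x − f(x)/f'(x).
x_0 = 0.857000: f = -2.313918, f' = 2.356082 → x_1 = 0.857000 - (-2.313918)/(2.356082) = 1.839104
x_1 = 1.839104: f = 1.620901, f' = 6.290901 → x_2 = 1.839104 - (1.620901)/(6.290901) = 1.581446

1.5814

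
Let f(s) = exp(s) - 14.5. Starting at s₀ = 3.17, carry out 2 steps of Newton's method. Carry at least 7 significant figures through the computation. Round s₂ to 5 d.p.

2.67946

Newton update: s ← s − f(s)/f'(s).
f'(s) = exp(s)
s_0 = 3.170000: f = 9.307484, f' = 23.807484 → s_1 = 3.170000 - (9.307484)/(23.807484) = 2.779052
s_1 = 2.779052: f = 1.603750, f' = 16.103750 → s_2 = 2.779052 - (1.603750)/(16.103750) = 2.679464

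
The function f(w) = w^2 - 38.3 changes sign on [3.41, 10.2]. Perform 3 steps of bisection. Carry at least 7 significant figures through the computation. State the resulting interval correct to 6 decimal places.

f(3.410000) = -26.671900, f(10.200000) = 65.740000 (opposite signs)
step 1: m = 6.805000, f(m) = 8.008025 > 0 → root in [3.410000, 6.805000]
step 2: m = 5.107500, f(m) = -12.213444 < 0 → root in [5.107500, 6.805000]
step 3: m = 5.956250, f(m) = -2.823086 < 0 → root in [5.956250, 6.805000]

[5.956250, 6.805000]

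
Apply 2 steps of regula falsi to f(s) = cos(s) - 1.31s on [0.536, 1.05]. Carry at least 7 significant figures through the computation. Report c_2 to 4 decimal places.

f(0.536000) = 0.157598, f(1.050000) = -0.877929
step 1: c = 0.614226, f(c) = 0.012583 > 0 → new bracket [0.614226, 1.050000]
step 2: c = 0.620384, f(c) = 0.000952 > 0 → new bracket [0.620384, 1.050000]

0.6204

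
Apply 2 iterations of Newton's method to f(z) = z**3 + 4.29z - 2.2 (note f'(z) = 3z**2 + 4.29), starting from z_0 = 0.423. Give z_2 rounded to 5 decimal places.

z_0 = 0.423000: f = -0.309643, f' = 4.826787 → z_1 = 0.423000 - (-0.309643)/(4.826787) = 0.487151
z_1 = 0.487151: f = 0.005486, f' = 5.001948 → z_2 = 0.487151 - (0.005486)/(5.001948) = 0.486054

0.48605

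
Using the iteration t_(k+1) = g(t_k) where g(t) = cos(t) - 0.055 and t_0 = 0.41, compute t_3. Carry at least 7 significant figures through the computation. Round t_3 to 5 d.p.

0.77268

t_1 = g(0.410000) = 0.862121
t_2 = g(0.862121) = 0.595829
t_3 = g(0.595829) = 0.772684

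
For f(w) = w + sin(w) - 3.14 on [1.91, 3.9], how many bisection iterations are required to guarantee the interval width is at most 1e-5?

Initial width b − a = 3.9 − 1.91 = 1.990000.
After n steps the width is (b−a)/2^n; need (b−a)/2^n ≤ 1e-5.
So n ≥ log₂(1.990000/1e-5) = log₂(199000.0000) ≈ 17.6024.
Hence n = 18.

18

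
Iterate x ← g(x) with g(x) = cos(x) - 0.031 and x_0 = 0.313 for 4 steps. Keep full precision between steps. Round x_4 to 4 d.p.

0.6596

x_1 = g(0.313000) = 0.920414
x_2 = g(0.920414) = 0.574491
x_3 = g(0.574491) = 0.808469
x_4 = g(0.808469) = 0.659606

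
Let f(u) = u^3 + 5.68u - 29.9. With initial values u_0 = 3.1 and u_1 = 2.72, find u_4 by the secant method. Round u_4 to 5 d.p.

2.50309

f(u_0) = 17.499000, f(u_1) = 5.673248
u_2 = 2.720000 - (5.673248)·(2.720000 - 3.100000)/(5.673248 - (17.499000)) = 2.537700; f(u_2) = 0.856725
u_3 = 2.537700 - (0.856725)·(2.537700 - 2.720000)/(0.856725 - (5.673248)) = 2.505274; f(u_3) = 0.054051
u_4 = 2.505274 - (0.054051)·(2.505274 - 2.537700)/(0.054051 - (0.856725)) = 2.503090; f(u_4) = 0.000570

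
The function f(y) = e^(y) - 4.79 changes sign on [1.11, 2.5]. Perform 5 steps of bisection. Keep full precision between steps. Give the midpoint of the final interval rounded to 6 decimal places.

f(1.110000) = -1.755642, f(2.500000) = 7.392494 (opposite signs)
step 1: m = 1.805000, f(m) = 1.289971 > 0 → root in [1.110000, 1.805000]
step 2: m = 1.457500, f(m) = -0.494792 < 0 → root in [1.457500, 1.805000]
step 3: m = 1.631250, f(m) = 0.320259 > 0 → root in [1.457500, 1.631250]
step 4: m = 1.544375, f(m) = -0.104957 < 0 → root in [1.544375, 1.631250]
step 5: m = 1.587813, f(m) = 0.103034 > 0 → root in [1.544375, 1.587813]
Midpoint of [1.544375, 1.587813] = 1.566094

1.566094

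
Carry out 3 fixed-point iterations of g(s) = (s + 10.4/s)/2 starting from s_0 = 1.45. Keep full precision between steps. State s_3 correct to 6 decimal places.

3.227689

s_1 = g(1.450000) = 4.311207
s_2 = g(4.311207) = 3.361762
s_3 = g(3.361762) = 3.227689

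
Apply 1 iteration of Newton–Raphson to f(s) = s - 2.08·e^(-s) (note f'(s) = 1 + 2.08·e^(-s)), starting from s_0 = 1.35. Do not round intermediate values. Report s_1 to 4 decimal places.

0.8233

s_0 = 1.350000: f = 0.810780, f' = 1.539220 → s_1 = 1.350000 - (0.810780)/(1.539220) = 0.823252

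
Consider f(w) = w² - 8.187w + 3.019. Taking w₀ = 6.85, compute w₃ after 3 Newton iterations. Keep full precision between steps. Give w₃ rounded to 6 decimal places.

7.799948

f'(w) = 2w - 8.187
w_0 = 6.850000: f = -6.139450, f' = 5.513000 → w_1 = 6.850000 - (-6.139450)/(5.513000) = 7.963631
w_1 = 7.963631: f = 1.240175, f' = 7.740263 → w_2 = 7.963631 - (1.240175)/(7.740263) = 7.803408
w_2 = 7.803408: f = 0.025672, f' = 7.419815 → w_3 = 7.803408 - (0.025672)/(7.419815) = 7.799948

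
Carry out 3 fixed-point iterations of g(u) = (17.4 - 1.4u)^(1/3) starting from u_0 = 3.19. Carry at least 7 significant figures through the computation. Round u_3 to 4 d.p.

2.4111

u_1 = g(3.190000) = 2.347349
u_2 = g(2.347349) = 2.416650
u_3 = g(2.416650) = 2.411100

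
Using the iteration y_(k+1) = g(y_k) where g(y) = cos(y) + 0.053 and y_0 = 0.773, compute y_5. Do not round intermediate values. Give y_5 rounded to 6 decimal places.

0.770133

y_1 = g(0.773000) = 0.768819
y_2 = g(0.768819) = 0.771732
y_3 = g(0.771732) = 0.769704
y_4 = g(0.769704) = 0.771117
y_5 = g(0.771117) = 0.770133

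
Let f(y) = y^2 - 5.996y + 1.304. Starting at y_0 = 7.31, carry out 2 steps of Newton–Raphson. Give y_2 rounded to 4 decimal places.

5.7824

f'(y) = 2y - 5.996
y_0 = 7.310000: f = 10.909340, f' = 8.624000 → y_1 = 7.310000 - (10.909340)/(8.624000) = 6.045002
y_1 = 6.045002: f = 1.600219, f' = 6.094005 → y_2 = 6.045002 - (1.600219)/(6.094005) = 5.782413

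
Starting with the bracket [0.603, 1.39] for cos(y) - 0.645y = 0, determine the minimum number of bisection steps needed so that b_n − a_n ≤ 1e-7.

Initial width b − a = 1.39 − 0.603 = 0.787000.
After n steps the width is (b−a)/2^n; need (b−a)/2^n ≤ 1e-7.
So n ≥ log₂(0.787000/1e-7) = log₂(7870000.0000) ≈ 22.9079.
Hence n = 23.

23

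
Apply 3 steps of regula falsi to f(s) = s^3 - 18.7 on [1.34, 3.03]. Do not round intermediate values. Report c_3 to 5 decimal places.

2.65020

False-position update: c = (a·f(b) − b·f(a))/(f(b) − f(a)); replace the endpoint whose sign matches f(c).
f(1.340000) = -16.293896, f(3.030000) = 9.118127
step 1: c = 2.423609, f(c) = -4.464019 < 0 → new bracket [2.423609, 3.030000]
step 2: c = 2.622910, f(c) = -0.655278 < 0 → new bracket [2.622910, 3.030000]
step 3: c = 2.650204, f(c) = -0.086072 < 0 → new bracket [2.650204, 3.030000]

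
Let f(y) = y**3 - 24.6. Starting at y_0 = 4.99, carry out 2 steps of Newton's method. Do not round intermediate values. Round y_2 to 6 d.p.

f'(y) = 3y**2
y_0 = 4.990000: f = 99.651499, f' = 74.700300 → y_1 = 4.990000 - (99.651499)/(74.700300) = 3.655983
y_1 = 3.655983: f = 24.266627, f' = 40.098627 → y_2 = 3.655983 - (24.266627)/(40.098627) = 3.050809

3.050809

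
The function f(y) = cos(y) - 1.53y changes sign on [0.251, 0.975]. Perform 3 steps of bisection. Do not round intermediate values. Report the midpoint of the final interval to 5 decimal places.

0.56775

f(0.251000) = 0.584635, f(0.975000) = -0.930582 (opposite signs)
step 1: m = 0.613000, f(m) = -0.119964 < 0 → root in [0.251000, 0.613000]
step 2: m = 0.432000, f(m) = 0.247170 > 0 → root in [0.432000, 0.613000]
step 3: m = 0.522500, f(m) = 0.067149 > 0 → root in [0.522500, 0.613000]
Midpoint of [0.522500, 0.613000] = 0.567750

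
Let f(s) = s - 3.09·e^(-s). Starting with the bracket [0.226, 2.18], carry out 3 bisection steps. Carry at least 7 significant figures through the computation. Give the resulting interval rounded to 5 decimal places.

f(0.226000) = -2.238949, f(2.180000) = 1.830702 (opposite signs)
step 1: m = 1.203000, f(m) = 0.275098 > 0 → root in [0.226000, 1.203000]
step 2: m = 0.714500, f(m) = -0.797860 < 0 → root in [0.714500, 1.203000]
step 3: m = 0.958750, f(m) = -0.225869 < 0 → root in [0.958750, 1.203000]

[0.95875, 1.20300]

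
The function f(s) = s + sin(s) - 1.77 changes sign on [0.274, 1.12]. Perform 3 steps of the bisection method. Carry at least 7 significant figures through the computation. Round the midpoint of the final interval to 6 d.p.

0.961375

f(0.274000) = -1.225416, f(1.120000) = 0.250100 (opposite signs)
step 1: m = 0.697000, f(m) = -0.431080 < 0 → root in [0.697000, 1.120000]
step 2: m = 0.908500, f(m) = -0.072918 < 0 → root in [0.908500, 1.120000]
step 3: m = 1.014250, f(m) = 0.093335 > 0 → root in [0.908500, 1.014250]
Midpoint of [0.908500, 1.014250] = 0.961375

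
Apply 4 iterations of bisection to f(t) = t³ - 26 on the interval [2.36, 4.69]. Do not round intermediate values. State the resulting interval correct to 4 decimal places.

f(2.360000) = -12.855744, f(4.690000) = 77.161709 (opposite signs)
step 1: m = 3.525000, f(m) = 17.800328 > 0 → root in [2.360000, 3.525000]
step 2: m = 2.942500, f(m) = -0.522934 < 0 → root in [2.942500, 3.525000]
step 3: m = 3.233750, f(m) = 7.815773 > 0 → root in [2.942500, 3.233750]
step 4: m = 3.088125, f(m) = 3.449954 > 0 → root in [2.942500, 3.088125]

[2.9425, 3.0881]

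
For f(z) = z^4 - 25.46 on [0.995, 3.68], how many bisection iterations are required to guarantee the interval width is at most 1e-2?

9

Initial width b − a = 3.68 − 0.995 = 2.685000.
After n steps the width is (b−a)/2^n; need (b−a)/2^n ≤ 1e-2.
So n ≥ log₂(2.685000/1e-2) = log₂(268.5000) ≈ 8.0688.
Hence n = 9.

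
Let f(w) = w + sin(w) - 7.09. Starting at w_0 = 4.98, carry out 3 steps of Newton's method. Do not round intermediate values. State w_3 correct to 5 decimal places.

Newton update: w ← w − f(w)/f'(w).
f'(w) = 1 + cos(w)
w_0 = 4.980000: f = -3.074405, f' = 1.264428 → w_1 = 4.980000 - (-3.074405)/(1.264428) = 7.411459
w_1 = 7.411459: f = 1.225133, f' = 1.428221 → w_2 = 7.411459 - (1.225133)/(1.428221) = 6.553655
w_2 = 6.553655: f = -0.269161, f' = 1.963646 → w_3 = 6.553655 - (-0.269161)/(1.963646) = 6.690727

6.69073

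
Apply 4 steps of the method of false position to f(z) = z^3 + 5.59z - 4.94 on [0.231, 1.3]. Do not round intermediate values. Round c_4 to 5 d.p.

0.79375

f(0.231000) = -3.636384, f(1.300000) = 4.524000
step 1: c = 0.707362, f(c) = -0.631912 < 0 → new bracket [0.707362, 1.300000]
step 2: c = 0.779996, f(c) = -0.105279 < 0 → new bracket [0.779996, 1.300000]
step 3: c = 0.791822, f(c) = -0.017259 < 0 → new bracket [0.791822, 1.300000]
step 4: c = 0.793753, f(c) = -0.002821 < 0 → new bracket [0.793753, 1.300000]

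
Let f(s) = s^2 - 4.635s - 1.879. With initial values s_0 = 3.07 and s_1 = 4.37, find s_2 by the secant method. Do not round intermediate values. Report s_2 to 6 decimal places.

5.452727

f(s_0) = -6.683550, f(s_1) = -3.037050
s_2 = 4.370000 - (-3.037050)·(4.370000 - 3.070000)/(-3.037050 - (-6.683550)) = 5.452727; f(s_2) = 2.579844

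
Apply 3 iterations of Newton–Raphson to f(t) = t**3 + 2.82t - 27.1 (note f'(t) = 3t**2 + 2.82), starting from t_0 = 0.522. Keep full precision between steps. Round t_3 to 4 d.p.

t_0 = 0.522000: f = -25.485723, f' = 3.637452 → t_1 = 0.522000 - (-25.485723)/(3.637452) = 7.528477
t_1 = 7.528477: f = 420.829048, f' = 172.853893 → t_2 = 7.528477 - (420.829048)/(172.853893) = 5.093883
t_2 = 5.093883: f = 119.439004, f' = 80.662929 → t_3 = 5.093883 - (119.439004)/(80.662929) = 3.613165

3.6132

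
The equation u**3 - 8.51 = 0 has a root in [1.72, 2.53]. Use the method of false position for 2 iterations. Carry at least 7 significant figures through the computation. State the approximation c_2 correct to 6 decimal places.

2.026542

f(1.720000) = -3.421552, f(2.530000) = 7.684277
step 1: c = 1.969550, f(c) = -0.869868 < 0 → new bracket [1.969550, 2.530000]
step 2: c = 2.026542, f(c) = -0.187254 < 0 → new bracket [2.026542, 2.530000]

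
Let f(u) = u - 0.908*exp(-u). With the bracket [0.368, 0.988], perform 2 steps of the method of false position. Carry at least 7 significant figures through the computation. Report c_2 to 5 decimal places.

0.53327

False-position update: c = (a·f(b) − b·f(a))/(f(b) − f(a)); replace the endpoint whose sign matches f(c).
f(0.368000) = -0.260442, f(0.988000) = 0.649933
step 1: c = 0.545371, f(c) = 0.019070 > 0 → new bracket [0.368000, 0.545371]
step 2: c = 0.533270, f(c) = 0.000561 > 0 → new bracket [0.368000, 0.533270]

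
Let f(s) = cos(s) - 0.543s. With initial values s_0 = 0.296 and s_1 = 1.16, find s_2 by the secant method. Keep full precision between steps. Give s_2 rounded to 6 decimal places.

f(s_0) = 0.795783, f(s_1) = -0.230540
s_2 = 1.160000 - (-0.230540)·(1.160000 - 0.296000)/(-0.230540 - (0.795783)) = 0.965922; f(s_2) = 0.044163

0.965922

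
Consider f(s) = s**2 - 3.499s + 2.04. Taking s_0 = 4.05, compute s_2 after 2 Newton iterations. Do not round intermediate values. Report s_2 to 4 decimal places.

f'(s) = 2s - 3.499
s_0 = 4.050000: f = 4.271550, f' = 4.601000 → s_1 = 4.050000 - (4.271550)/(4.601000) = 3.121604
s_1 = 3.121604: f = 0.861919, f' = 2.744208 → s_2 = 3.121604 - (0.861919)/(2.744208) = 2.807517

2.8075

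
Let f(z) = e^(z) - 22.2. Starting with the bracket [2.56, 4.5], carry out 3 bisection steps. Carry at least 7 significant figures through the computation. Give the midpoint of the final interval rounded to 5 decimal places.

3.16625

f(2.560000) = -9.264183, f(4.500000) = 67.817131 (opposite signs)
step 1: m = 3.530000, f(m) = 11.923968 > 0 → root in [2.560000, 3.530000]
step 2: m = 3.045000, f(m) = -1.189969 < 0 → root in [3.045000, 3.530000]
step 3: m = 3.287500, f(m) = 4.575840 > 0 → root in [3.045000, 3.287500]
Midpoint of [3.045000, 3.287500] = 3.166250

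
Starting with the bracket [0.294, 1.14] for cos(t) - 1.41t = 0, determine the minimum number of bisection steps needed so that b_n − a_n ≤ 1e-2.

Initial width b − a = 1.14 − 0.294 = 0.846000.
After n steps the width is (b−a)/2^n; need (b−a)/2^n ≤ 1e-2.
So n ≥ log₂(0.846000/1e-2) = log₂(84.6000) ≈ 6.4026.
Hence n = 7.

7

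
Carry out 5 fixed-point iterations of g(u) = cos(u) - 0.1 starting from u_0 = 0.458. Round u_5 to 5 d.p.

0.69737

u_1 = g(0.458000) = 0.796939
u_2 = g(0.796939) = 0.598900
u_3 = g(0.598900) = 0.725956
u_4 = g(0.725956) = 0.647865
u_5 = g(0.647865) = 0.697374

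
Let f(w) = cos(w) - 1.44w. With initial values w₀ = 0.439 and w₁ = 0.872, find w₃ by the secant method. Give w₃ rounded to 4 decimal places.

0.5802

Secant update: w_(k+1) = w_k − f(w_k)·(w_k − w_(k-1))/(f(w_k) − f(w_(k-1))).
f(w_0) = 0.273017, f(w_1) = -0.612383
w_2 = 0.872000 - (-0.612383)·(0.872000 - 0.439000)/(-0.612383 - (0.273017)) = 0.572517; f(w_2) = 0.016115
w_3 = 0.572517 - (0.016115)·(0.572517 - 0.872000)/(0.016115 - (-0.612383)) = 0.580196; f(w_3) = 0.000873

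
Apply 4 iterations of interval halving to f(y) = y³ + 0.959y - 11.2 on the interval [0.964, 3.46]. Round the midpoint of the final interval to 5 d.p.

2.13400

f(0.964000) = -9.379683, f(3.460000) = 33.539876 (opposite signs)
step 1: m = 2.212000, f(m) = 1.744500 > 0 → root in [0.964000, 2.212000]
step 2: m = 1.588000, f(m) = -5.672579 < 0 → root in [1.588000, 2.212000]
step 3: m = 1.900000, f(m) = -2.518900 < 0 → root in [1.900000, 2.212000]
step 4: m = 2.056000, f(m) = -0.537304 < 0 → root in [2.056000, 2.212000]
Midpoint of [2.056000, 2.212000] = 2.134000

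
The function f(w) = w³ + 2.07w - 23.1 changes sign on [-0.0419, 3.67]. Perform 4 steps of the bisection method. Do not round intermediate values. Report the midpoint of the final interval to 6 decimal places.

f(-0.041900) = -23.186807, f(3.670000) = 33.927763 (opposite signs)
step 1: m = 1.814050, f(m) = -13.375282 < 0 → root in [1.814050, 3.670000]
step 2: m = 2.742025, f(m) = 3.192458 > 0 → root in [1.814050, 2.742025]
step 3: m = 2.278037, f(m) = -6.562690 < 0 → root in [2.278037, 2.742025]
step 4: m = 2.510031, f(m) = -2.090394 < 0 → root in [2.510031, 2.742025]
Midpoint of [2.510031, 2.742025] = 2.626028

2.626028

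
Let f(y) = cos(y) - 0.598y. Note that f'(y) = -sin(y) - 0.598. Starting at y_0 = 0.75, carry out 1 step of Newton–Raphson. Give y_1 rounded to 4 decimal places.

Newton update: y ← y − f(y)/f'(y).
y_0 = 0.750000: f = 0.283189, f' = -1.279639 → y_1 = 0.750000 - (0.283189)/(-1.279639) = 0.971304

0.9713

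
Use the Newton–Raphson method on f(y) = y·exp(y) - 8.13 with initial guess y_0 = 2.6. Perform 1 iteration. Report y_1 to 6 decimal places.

f'(y) = (y + 1)·exp(y)
y_0 = 2.600000: f = 26.875719, f' = 48.469457 → y_1 = 2.600000 - (26.875719)/(48.469457) = 2.045512

2.045512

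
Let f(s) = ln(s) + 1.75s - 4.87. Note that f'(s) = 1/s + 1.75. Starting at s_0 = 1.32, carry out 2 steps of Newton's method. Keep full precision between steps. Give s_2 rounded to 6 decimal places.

Newton update: s ← s − f(s)/f'(s).
s_0 = 1.320000: f = -2.282368, f' = 2.507576 → s_1 = 1.320000 - (-2.282368)/(2.507576) = 2.230189
s_1 = 2.230189: f = -0.165083, f' = 2.198392 → s_2 = 2.230189 - (-0.165083)/(2.198392) = 2.305282

2.305282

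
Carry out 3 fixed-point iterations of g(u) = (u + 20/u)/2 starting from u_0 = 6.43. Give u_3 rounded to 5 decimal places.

4.47215

u_1 = g(6.430000) = 4.770210
u_2 = g(4.770210) = 4.481449
u_3 = g(4.481449) = 4.472146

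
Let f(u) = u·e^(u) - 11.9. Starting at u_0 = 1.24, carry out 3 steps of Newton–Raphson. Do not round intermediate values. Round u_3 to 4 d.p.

1.8611

f'(u) = (u + 1)·e^(u)
u_0 = 1.240000: f = -7.615039, f' = 7.740574 → u_1 = 1.240000 - (-7.615039)/(7.740574) = 2.223782
u_1 = 2.223782: f = 8.652687, f' = 29.794908 → u_2 = 2.223782 - (8.652687)/(29.794908) = 1.933374
u_2 = 1.933374: f = 1.465017, f' = 20.277812 → u_3 = 1.933374 - (1.465017)/(20.277812) = 1.861127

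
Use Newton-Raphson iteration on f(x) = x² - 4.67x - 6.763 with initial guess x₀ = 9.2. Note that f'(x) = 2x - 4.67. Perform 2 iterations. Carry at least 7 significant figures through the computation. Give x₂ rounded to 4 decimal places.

5.9092

Newton update: x ← x − f(x)/f'(x).
x_0 = 9.200000: f = 34.913000, f' = 13.730000 → x_1 = 9.200000 - (34.913000)/(13.730000) = 6.657174
x_1 = 6.657174: f = 6.465964, f' = 8.644348 → x_2 = 6.657174 - (6.465964)/(8.644348) = 5.909175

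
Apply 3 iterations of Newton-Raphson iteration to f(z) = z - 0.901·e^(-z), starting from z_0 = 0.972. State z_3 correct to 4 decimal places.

0.5302

Newton update: z ← z − f(z)/f'(z).
f'(z) = 1 + 0.901·e^(-z)
z_0 = 0.972000: f = 0.631129, f' = 1.340871 → z_1 = 0.972000 - (0.631129)/(1.340871) = 0.501315
z_1 = 0.501315: f = -0.044452, f' = 1.545766 → z_2 = 0.501315 - (-0.044452)/(1.545766) = 0.530072
z_2 = 0.530072: f = -0.000224, f' = 1.530295 → z_3 = 0.530072 - (-0.000224)/(1.530295) = 0.530218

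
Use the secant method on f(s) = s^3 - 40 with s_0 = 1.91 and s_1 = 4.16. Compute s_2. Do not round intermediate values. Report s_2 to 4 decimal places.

f(s_0) = -33.032129, f(s_1) = 31.991296
s_2 = 4.160000 - (31.991296)·(4.160000 - 1.910000)/(31.991296 - (-33.032129)) = 3.053008; f(s_2) = -11.543348

3.0530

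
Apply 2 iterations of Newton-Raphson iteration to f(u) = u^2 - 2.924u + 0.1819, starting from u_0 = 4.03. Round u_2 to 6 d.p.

Newton update: u ← u − f(u)/f'(u).
f'(u) = 2u - 2.924
u_0 = 4.030000: f = 4.639080, f' = 5.136000 → u_1 = 4.030000 - (4.639080)/(5.136000) = 3.126752
u_1 = 3.126752: f = 0.815856, f' = 3.329505 → u_2 = 3.126752 - (0.815856)/(3.329505) = 2.881714

2.881714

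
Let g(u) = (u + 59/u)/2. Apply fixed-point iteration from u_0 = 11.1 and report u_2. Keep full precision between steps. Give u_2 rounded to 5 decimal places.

7.69803

u_1 = g(11.100000) = 8.207658
u_2 = g(8.207658) = 7.698033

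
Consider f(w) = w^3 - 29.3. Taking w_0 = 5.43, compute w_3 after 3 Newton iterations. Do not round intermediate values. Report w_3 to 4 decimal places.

f'(w) = 3w^2
w_0 = 5.430000: f = 130.803007, f' = 88.454700 → w_1 = 5.430000 - (130.803007)/(88.454700) = 3.951243
w_1 = 3.951243: f = 32.388075, f' = 46.836964 → w_2 = 3.951243 - (32.388075)/(46.836964) = 3.259736
w_2 = 3.259736: f = 5.337569, f' = 31.877642 → w_3 = 3.259736 - (5.337569)/(31.877642) = 3.092297

3.0923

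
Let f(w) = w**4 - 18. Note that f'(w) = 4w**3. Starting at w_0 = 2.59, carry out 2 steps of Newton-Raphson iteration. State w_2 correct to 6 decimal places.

Newton update: w ← w − f(w)/f'(w).
w_0 = 2.590000: f = 26.998606, f' = 69.495916 → w_1 = 2.590000 - (26.998606)/(69.495916) = 2.201508
w_1 = 2.201508: f = 5.489896, f' = 42.679646 → w_2 = 2.201508 - (5.489896)/(42.679646) = 2.072878

2.072878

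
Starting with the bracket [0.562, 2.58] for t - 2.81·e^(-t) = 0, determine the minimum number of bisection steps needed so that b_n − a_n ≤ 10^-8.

28

Initial width b − a = 2.58 − 0.562 = 2.018000.
After n steps the width is (b−a)/2^n; need (b−a)/2^n ≤ 10^-8.
So n ≥ log₂(2.018000/10^-8) = log₂(201800000.0000) ≈ 27.5884.
Hence n = 28.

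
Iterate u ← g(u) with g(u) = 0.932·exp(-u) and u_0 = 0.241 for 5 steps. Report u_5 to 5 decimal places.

u_1 = g(0.241000) = 0.732404
u_2 = g(0.732404) = 0.448061
u_3 = g(0.448061) = 0.595423
u_4 = g(0.595423) = 0.513839
u_5 = g(0.513839) = 0.557518

0.55752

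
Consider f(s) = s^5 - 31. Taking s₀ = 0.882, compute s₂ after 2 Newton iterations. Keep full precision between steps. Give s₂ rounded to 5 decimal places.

f'(s) = 5s⁴
s_0 = 0.882000: f = -30.466244, f' = 3.025829 → s_1 = 0.882000 - (-30.466244)/(3.025829) = 10.950727
s_1 = 10.950727: f = 157445.144464, f' = 71902.141096 → s_2 = 10.950727 - (157445.144464)/(71902.141096) = 8.761013

8.76101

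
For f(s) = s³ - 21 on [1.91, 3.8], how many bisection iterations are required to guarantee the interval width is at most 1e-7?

Initial width b − a = 3.8 − 1.91 = 1.890000.
After n steps the width is (b−a)/2^n; need (b−a)/2^n ≤ 1e-7.
So n ≥ log₂(1.890000/1e-7) = log₂(18900000.0000) ≈ 24.1719.
Hence n = 25.

25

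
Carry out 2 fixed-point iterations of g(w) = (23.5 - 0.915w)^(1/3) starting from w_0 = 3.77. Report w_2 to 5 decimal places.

w_1 = g(3.770000) = 2.716698
w_2 = g(2.716698) = 2.759547

2.75955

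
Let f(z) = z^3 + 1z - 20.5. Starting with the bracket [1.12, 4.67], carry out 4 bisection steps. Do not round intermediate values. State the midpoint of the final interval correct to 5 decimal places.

2.56219

f(1.120000) = -17.975072, f(4.670000) = 86.017563 (opposite signs)
step 1: m = 2.895000, f(m) = 6.658067 > 0 → root in [1.120000, 2.895000]
step 2: m = 2.007500, f(m) = -10.402162 < 0 → root in [2.007500, 2.895000]
step 3: m = 2.451250, f(m) = -3.320104 < 0 → root in [2.451250, 2.895000]
step 4: m = 2.673125, f(m) = 1.274200 > 0 → root in [2.451250, 2.673125]
Midpoint of [2.451250, 2.673125] = 2.562187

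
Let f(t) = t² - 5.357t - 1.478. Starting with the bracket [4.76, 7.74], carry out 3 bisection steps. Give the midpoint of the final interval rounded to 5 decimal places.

f(4.760000) = -4.319720, f(7.740000) = 16.966420 (opposite signs)
step 1: m = 6.250000, f(m) = 4.103250 > 0 → root in [4.760000, 6.250000]
step 2: m = 5.505000, f(m) = -0.663260 < 0 → root in [5.505000, 6.250000]
step 3: m = 5.877500, f(m) = 1.581239 > 0 → root in [5.505000, 5.877500]
Midpoint of [5.505000, 5.877500] = 5.691250

5.69125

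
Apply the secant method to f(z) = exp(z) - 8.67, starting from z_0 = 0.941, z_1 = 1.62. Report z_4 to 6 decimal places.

f(z_0) = -6.107457, f(z_1) = -3.616910
z_2 = 1.620000 - (-3.616910)·(1.620000 - 0.941000)/(-3.616910 - (-6.107457)) = 2.606081; f(z_2) = 4.875860
z_3 = 2.606081 - (4.875860)·(2.606081 - 1.620000)/(4.875860 - (-3.616910)) = 2.039953; f(z_3) = -0.979751
z_4 = 2.039953 - (-0.979751)·(2.039953 - 2.606081)/(-0.979751 - (4.875860)) = 2.134677; f(z_4) = -0.215687

2.134677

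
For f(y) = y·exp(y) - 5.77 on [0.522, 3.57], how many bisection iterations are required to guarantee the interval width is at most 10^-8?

Initial width b − a = 3.57 − 0.522 = 3.048000.
After n steps the width is (b−a)/2^n; need (b−a)/2^n ≤ 10^-8.
So n ≥ log₂(3.048000/10^-8) = log₂(304800000.0000) ≈ 28.1833.
Hence n = 29.

29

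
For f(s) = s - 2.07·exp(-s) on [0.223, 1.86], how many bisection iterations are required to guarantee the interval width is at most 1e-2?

8

Initial width b − a = 1.86 − 0.223 = 1.637000.
After n steps the width is (b−a)/2^n; need (b−a)/2^n ≤ 1e-2.
So n ≥ log₂(1.637000/1e-2) = log₂(163.7000) ≈ 7.3549.
Hence n = 8.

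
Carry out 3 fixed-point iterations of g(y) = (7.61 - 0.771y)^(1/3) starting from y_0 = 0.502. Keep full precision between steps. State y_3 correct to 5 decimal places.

1.83707

y_1 = g(0.502000) = 1.933029
y_2 = g(1.933029) = 1.829118
y_3 = g(1.829118) = 1.837066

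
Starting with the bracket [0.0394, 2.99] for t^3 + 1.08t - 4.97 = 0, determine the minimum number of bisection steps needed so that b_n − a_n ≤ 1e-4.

Initial width b − a = 2.99 − 0.0394 = 2.950600.
After n steps the width is (b−a)/2^n; need (b−a)/2^n ≤ 1e-4.
So n ≥ log₂(2.950600/1e-4) = log₂(29506.0000) ≈ 14.8487.
Hence n = 15.

15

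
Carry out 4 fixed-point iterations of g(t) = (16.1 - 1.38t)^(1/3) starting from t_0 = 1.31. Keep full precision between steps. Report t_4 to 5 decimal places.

2.34320

t_1 = g(1.310000) = 2.426795
t_2 = g(2.426795) = 2.336227
t_3 = g(2.336227) = 2.343835
t_4 = g(2.343835) = 2.343198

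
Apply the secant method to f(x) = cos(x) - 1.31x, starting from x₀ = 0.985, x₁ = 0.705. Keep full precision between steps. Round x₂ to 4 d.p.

0.6262

f(x_0) = -0.737487, f(x_1) = -0.161938
x_2 = 0.705000 - (-0.161938)·(0.705000 - 0.985000)/(-0.161938 - (-0.737487)) = 0.626218; f(x_2) = -0.010096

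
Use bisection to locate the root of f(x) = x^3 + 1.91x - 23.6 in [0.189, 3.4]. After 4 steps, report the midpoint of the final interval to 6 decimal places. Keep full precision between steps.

f(0.189000) = -23.232259, f(3.400000) = 22.198000 (opposite signs)
step 1: m = 1.794500, f(m) = -14.393802 < 0 → root in [1.794500, 3.400000]
step 2: m = 2.597250, f(m) = -1.118964 < 0 → root in [2.597250, 3.400000]
step 3: m = 2.998625, f(m) = 9.090266 > 0 → root in [2.597250, 2.998625]
step 4: m = 2.797937, f(m) = 3.647586 > 0 → root in [2.597250, 2.797937]
Midpoint of [2.597250, 2.797937] = 2.697594

2.697594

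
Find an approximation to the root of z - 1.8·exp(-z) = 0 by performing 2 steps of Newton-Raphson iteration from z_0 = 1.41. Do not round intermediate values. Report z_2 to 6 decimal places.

f'(z) = 1 + 1.8·exp(-z)
z_0 = 1.410000: f = 0.970542, f' = 1.439458 → z_1 = 1.410000 - (0.970542)/(1.439458) = 0.735759
z_1 = 0.735759: f = -0.126697, f' = 1.862455 → z_2 = 0.735759 - (-0.126697)/(1.862455) = 0.803785

0.803785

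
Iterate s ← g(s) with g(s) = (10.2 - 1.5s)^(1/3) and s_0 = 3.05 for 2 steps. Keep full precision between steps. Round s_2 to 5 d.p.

1.96024

s_1 = g(3.050000) = 1.778447
s_2 = g(1.778447) = 1.960242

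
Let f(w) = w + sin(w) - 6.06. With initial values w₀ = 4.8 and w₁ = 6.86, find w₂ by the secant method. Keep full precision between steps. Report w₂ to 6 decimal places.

Secant update: w_(k+1) = w_k − f(w_k)·(w_k − w_(k-1))/(f(w_k) − f(w_(k-1))).
f(w_0) = -2.256165, f(w_1) = 1.345357
w_2 = 6.860000 - (1.345357)·(6.860000 - 4.800000)/(1.345357 - (-2.256165)) = 6.090482; f(w_2) = -0.161031

6.090482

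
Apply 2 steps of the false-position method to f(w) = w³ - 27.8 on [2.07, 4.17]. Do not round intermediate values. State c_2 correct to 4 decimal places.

2.9241

False-position update: c = (a·f(b) − b·f(a))/(f(b) − f(a)); replace the endpoint whose sign matches f(c).
f(2.070000) = -18.930257, f(4.170000) = 44.711713
step 1: c = 2.694643, f(c) = -8.233915 < 0 → new bracket [2.694643, 4.170000]
step 2: c = 2.924086, f(c) = -2.798258 < 0 → new bracket [2.924086, 4.170000]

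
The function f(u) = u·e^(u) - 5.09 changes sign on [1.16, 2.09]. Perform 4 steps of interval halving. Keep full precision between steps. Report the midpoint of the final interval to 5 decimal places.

f(1.160000) = -1.389677, f(2.090000) = 11.807473 (opposite signs)
step 1: m = 1.625000, f(m) = 3.162431 > 0 → root in [1.160000, 1.625000]
step 2: m = 1.392500, f(m) = 0.514673 > 0 → root in [1.160000, 1.392500]
step 3: m = 1.276250, f(m) = -0.516970 < 0 → root in [1.276250, 1.392500]
step 4: m = 1.334375, f(m) = -0.022549 < 0 → root in [1.334375, 1.392500]
Midpoint of [1.334375, 1.392500] = 1.363438

1.36344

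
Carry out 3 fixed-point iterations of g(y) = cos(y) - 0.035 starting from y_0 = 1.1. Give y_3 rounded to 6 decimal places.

y_1 = g(1.100000) = 0.418596
y_2 = g(0.418596) = 0.878660
y_3 = g(0.878660) = 0.603183

0.603183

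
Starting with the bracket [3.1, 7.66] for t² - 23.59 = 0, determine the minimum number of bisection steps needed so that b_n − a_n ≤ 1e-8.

29

Initial width b − a = 7.66 − 3.1 = 4.560000.
After n steps the width is (b−a)/2^n; need (b−a)/2^n ≤ 1e-8.
So n ≥ log₂(4.560000/1e-8) = log₂(456000000.0000) ≈ 28.7645.
Hence n = 29.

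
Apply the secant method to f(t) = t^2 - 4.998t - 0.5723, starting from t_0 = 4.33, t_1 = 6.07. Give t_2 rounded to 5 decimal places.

Secant update: t_(k+1) = t_k − f(t_k)·(t_k − t_(k-1))/(f(t_k) − f(t_(k-1))).
f(t_0) = -3.464740, f(t_1) = 5.934740
t_2 = 6.070000 - (5.934740)·(6.070000 - 4.330000)/(5.934740 - (-3.464740)) = 4.971381; f(t_2) = -0.704633

4.97138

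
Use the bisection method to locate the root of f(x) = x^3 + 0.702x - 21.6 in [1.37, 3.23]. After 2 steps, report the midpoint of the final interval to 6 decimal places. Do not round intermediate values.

f(1.370000) = -18.066907, f(3.230000) = 14.365727 (opposite signs)
step 1: m = 2.300000, f(m) = -7.818400 < 0 → root in [2.300000, 3.230000]
step 2: m = 2.765000, f(m) = 1.480077 > 0 → root in [2.300000, 2.765000]
Midpoint of [2.300000, 2.765000] = 2.532500

2.532500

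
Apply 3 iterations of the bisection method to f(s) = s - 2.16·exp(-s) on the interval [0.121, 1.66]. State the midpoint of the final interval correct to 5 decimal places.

0.79431

f(0.121000) = -1.792833, f(1.660000) = 1.249300 (opposite signs)
step 1: m = 0.890500, f(m) = 0.003927 > 0 → root in [0.121000, 0.890500]
step 2: m = 0.505750, f(m) = -0.796845 < 0 → root in [0.505750, 0.890500]
step 3: m = 0.698125, f(m) = -0.376512 < 0 → root in [0.698125, 0.890500]
Midpoint of [0.698125, 0.890500] = 0.794312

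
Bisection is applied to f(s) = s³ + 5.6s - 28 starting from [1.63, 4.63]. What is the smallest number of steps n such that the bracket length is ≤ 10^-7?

Initial width b − a = 4.63 − 1.63 = 3.000000.
After n steps the width is (b−a)/2^n; need (b−a)/2^n ≤ 10^-7.
So n ≥ log₂(3.000000/10^-7) = log₂(30000000.0000) ≈ 24.8385.
Hence n = 25.

25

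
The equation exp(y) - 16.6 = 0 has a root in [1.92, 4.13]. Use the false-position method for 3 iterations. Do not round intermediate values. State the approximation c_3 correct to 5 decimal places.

f(1.920000) = -9.779042, f(4.130000) = 45.577923
step 1: c = 2.310406, f(c) = -6.521486 < 0 → new bracket [2.310406, 4.130000]
step 2: c = 2.538172, f(c) = -3.943492 < 0 → new bracket [2.538172, 4.130000]
step 3: c = 2.664932, f(c) = -2.233026 < 0 → new bracket [2.664932, 4.130000]

2.66493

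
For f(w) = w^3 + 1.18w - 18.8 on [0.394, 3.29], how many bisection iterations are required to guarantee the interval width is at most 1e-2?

9

Initial width b − a = 3.29 − 0.394 = 2.896000.
After n steps the width is (b−a)/2^n; need (b−a)/2^n ≤ 1e-2.
So n ≥ log₂(2.896000/1e-2) = log₂(289.6000) ≈ 8.1779.
Hence n = 9.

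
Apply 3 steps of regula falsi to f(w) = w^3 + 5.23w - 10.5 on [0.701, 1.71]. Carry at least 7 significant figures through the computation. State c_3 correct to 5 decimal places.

f(0.701000) = -6.489298, f(1.710000) = 3.443511
step 1: c = 1.360199, f(c) = -0.869595 < 0 → new bracket [1.360199, 1.710000]
step 2: c = 1.430725, f(c) = -0.088650 < 0 → new bracket [1.430725, 1.710000]
step 3: c = 1.437734, f(c) = -0.008737 < 0 → new bracket [1.437734, 1.710000]

1.43773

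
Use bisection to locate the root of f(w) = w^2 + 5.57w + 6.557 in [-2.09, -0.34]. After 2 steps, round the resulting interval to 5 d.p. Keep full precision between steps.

f(-2.090000) = -0.716200, f(-0.340000) = 4.778800 (opposite signs)
step 1: m = -1.215000, f(m) = 1.265675 > 0 → root in [-2.090000, -1.215000]
step 2: m = -1.652500, f(m) = 0.083331 > 0 → root in [-2.090000, -1.652500]

[-2.09000, -1.65250]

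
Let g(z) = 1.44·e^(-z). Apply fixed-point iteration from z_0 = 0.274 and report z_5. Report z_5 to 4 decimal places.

z_1 = g(0.274000) = 1.094878
z_2 = g(1.094878) = 0.481796
z_3 = g(0.481796) = 0.889449
z_4 = g(0.889449) = 0.591670
z_5 = g(0.591670) = 0.796899

0.7969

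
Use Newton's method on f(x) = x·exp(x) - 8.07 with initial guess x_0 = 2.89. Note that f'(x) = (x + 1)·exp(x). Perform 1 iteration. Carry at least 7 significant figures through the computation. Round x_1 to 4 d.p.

2.2624

x_0 = 2.890000: f = 43.930665, f' = 69.993974 → x_1 = 2.890000 - (43.930665)/(69.993974) = 2.262365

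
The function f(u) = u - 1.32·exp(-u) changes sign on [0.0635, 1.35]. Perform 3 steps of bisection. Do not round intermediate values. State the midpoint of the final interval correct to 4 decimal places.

f(0.063500) = -1.175286, f(1.350000) = 1.007803 (opposite signs)
step 1: m = 0.706750, f(m) = 0.055667 > 0 → root in [0.063500, 0.706750]
step 2: m = 0.385125, f(m) = -0.512958 < 0 → root in [0.385125, 0.706750]
step 3: m = 0.545937, f(m) = -0.218736 < 0 → root in [0.545937, 0.706750]
Midpoint of [0.545937, 0.706750] = 0.626344

0.6263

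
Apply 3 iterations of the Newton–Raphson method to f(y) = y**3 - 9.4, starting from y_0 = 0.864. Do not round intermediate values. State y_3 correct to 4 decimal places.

2.4975

f'(y) = 3y**2
y_0 = 0.864000: f = -8.755027, f' = 2.239488 → y_1 = 0.864000 - (-8.755027)/(2.239488) = 4.773388
y_1 = 4.773388: f = 99.362756, f' = 68.355698 → y_2 = 4.773388 - (99.362756)/(68.355698) = 3.319775
y_2 = 3.319775: f = 27.186916, f' = 33.062711 → y_3 = 3.319775 - (27.186916)/(33.062711) = 2.497491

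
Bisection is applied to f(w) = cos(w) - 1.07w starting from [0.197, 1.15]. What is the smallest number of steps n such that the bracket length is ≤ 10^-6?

Initial width b − a = 1.15 − 0.197 = 0.953000.
After n steps the width is (b−a)/2^n; need (b−a)/2^n ≤ 10^-6.
So n ≥ log₂(0.953000/10^-6) = log₂(953000.0000) ≈ 19.8621.
Hence n = 20.

20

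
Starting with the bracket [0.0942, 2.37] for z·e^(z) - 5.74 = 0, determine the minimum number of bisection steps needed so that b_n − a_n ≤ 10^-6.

Initial width b − a = 2.37 − 0.0942 = 2.275800.
After n steps the width is (b−a)/2^n; need (b−a)/2^n ≤ 10^-6.
So n ≥ log₂(2.275800/10^-6) = log₂(2275800.0000) ≈ 21.1179.
Hence n = 22.

22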